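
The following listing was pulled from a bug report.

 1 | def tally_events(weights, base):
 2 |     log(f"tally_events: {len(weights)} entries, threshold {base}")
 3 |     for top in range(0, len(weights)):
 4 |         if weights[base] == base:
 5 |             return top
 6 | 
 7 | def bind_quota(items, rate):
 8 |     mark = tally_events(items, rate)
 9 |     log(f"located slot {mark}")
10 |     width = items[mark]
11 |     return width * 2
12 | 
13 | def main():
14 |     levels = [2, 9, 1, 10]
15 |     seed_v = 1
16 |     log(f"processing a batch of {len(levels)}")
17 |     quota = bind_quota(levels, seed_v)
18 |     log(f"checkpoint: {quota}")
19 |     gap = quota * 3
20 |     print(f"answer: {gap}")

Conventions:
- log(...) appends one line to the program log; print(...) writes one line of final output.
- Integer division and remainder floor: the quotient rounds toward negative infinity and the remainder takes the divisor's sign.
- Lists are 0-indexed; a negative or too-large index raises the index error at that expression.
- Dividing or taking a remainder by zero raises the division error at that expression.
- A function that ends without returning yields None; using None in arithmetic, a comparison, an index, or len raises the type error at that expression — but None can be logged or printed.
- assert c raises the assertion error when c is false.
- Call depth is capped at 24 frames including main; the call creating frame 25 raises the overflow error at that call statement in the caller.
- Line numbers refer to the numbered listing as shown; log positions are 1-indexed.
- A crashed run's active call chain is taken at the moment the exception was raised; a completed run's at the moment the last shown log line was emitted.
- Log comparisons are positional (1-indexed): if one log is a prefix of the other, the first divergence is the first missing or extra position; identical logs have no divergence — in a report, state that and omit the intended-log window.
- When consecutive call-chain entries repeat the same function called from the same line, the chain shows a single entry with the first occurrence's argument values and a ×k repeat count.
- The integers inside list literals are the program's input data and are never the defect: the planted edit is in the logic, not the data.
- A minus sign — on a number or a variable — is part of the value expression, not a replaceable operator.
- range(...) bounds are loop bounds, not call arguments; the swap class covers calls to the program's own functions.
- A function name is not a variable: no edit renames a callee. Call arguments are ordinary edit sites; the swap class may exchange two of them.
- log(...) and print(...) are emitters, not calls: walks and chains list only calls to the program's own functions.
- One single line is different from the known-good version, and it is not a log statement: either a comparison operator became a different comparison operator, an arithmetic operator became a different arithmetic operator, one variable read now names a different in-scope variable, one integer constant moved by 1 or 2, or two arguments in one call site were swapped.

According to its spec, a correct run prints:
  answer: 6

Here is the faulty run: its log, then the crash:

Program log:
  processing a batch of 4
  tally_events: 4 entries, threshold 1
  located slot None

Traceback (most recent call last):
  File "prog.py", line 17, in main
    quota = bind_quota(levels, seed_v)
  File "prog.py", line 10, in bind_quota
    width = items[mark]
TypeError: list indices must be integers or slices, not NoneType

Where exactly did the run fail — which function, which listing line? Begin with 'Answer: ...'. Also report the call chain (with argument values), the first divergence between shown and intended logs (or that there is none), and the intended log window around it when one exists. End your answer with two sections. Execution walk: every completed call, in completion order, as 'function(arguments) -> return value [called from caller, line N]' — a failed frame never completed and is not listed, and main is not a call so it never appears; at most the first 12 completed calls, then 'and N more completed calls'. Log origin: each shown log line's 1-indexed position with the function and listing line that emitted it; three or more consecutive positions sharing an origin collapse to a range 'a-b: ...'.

Answer: the error was raised in bind_quota, line 10.
Core observation: Position 3 is the first bad log line: 'located slot None' should read 'located slot 2'.
Call chain: main -> bind_quota([2, 9, 1, 10], 1) (called at line 17).
First divergence: position 3; shown 'located slot None' vs intended 'located slot 2'.
Intended log window:
  1: processing a batch of 4
  2: tally_events: 4 entries, threshold 1
  3: located slot 2
  4: checkpoint: 2
Execution walk:
  tally_events([2, 9, 1, 10], 1) -> None  [called from bind_quota, line 8]
Log origins:
  1: emitted by main (line 16)
  2: emitted by tally_events (line 2)
  3: emitted by bind_quota (line 9)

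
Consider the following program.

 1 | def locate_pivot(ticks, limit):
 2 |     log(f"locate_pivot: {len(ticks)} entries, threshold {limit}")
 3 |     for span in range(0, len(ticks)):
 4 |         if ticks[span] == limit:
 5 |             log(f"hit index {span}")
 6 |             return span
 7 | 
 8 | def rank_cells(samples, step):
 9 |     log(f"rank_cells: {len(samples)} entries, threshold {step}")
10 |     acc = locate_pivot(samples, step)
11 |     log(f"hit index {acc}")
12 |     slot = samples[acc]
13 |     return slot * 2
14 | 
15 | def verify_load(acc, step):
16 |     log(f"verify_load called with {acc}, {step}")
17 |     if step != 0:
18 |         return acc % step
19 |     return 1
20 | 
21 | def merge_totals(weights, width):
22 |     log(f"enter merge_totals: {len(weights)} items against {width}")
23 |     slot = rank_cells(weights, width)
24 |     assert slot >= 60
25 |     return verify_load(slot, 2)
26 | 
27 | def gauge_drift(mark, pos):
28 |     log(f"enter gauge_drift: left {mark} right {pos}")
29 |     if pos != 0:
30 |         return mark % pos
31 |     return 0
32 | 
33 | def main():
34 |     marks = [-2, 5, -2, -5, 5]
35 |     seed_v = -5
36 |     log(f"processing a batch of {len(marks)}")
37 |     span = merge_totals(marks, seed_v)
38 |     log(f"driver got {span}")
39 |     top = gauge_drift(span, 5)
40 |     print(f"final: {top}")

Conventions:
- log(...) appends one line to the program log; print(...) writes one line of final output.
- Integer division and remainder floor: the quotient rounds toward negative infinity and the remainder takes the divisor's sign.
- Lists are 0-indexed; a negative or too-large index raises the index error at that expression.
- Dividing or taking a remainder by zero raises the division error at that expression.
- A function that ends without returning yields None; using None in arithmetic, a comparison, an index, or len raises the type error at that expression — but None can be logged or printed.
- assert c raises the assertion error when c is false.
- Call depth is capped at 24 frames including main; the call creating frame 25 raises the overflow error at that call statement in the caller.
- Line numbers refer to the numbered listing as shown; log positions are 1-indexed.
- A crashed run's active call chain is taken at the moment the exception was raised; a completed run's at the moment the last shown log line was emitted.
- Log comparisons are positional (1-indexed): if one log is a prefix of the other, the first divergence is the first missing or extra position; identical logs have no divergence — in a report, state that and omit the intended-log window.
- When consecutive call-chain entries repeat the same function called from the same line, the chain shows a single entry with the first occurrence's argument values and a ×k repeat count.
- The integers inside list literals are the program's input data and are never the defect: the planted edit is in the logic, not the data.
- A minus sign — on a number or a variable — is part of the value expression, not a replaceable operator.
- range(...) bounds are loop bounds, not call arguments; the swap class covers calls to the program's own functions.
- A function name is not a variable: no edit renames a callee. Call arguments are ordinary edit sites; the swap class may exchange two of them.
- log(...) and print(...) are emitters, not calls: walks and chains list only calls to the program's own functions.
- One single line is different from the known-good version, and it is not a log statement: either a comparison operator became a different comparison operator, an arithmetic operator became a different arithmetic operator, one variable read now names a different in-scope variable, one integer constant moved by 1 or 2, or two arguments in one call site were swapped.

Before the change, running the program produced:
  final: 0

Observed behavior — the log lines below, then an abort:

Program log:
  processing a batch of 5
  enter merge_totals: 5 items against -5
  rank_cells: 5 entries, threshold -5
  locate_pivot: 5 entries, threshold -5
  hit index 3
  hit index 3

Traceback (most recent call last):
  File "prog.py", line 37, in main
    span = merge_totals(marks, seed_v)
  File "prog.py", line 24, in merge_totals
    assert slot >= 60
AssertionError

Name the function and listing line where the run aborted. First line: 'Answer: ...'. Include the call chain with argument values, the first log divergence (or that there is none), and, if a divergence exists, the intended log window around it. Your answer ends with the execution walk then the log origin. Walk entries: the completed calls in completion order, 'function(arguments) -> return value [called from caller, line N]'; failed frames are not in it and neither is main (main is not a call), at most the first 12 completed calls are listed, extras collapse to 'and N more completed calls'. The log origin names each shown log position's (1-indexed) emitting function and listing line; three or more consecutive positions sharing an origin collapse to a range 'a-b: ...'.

Answer: the error was raised in merge_totals, line 24.
Key observation: The faulty run's log stops after 6 lines; the working version's next line would be 'verify_load called with -10, 2'.
Call chain: main -> merge_totals([-2, 5, -2, -5, 5], -5) (called at line 37).
First divergence: position 7 (shown log ended at 6 lines; the working version continues: 'verify_load called with -10, 2').
Intended log window:
  5: hit index 3
  6: hit index 3
  7: verify_load called with -10, 2
  8: driver got 0
Execution walk:
  locate_pivot([-2, 5, -2, -5, 5], -5) -> 3  [called from rank_cells, line 10]
  rank_cells([-2, 5, -2, -5, 5], -5) -> -10  [called from merge_totals, line 23]
Origin of each log line:
  1: from main, line 36
  2: from merge_totals, line 22
  3: from rank_cells, line 9
  4: from locate_pivot, line 2
  5: from locate_pivot, line 5
  6: from rank_cells, line 11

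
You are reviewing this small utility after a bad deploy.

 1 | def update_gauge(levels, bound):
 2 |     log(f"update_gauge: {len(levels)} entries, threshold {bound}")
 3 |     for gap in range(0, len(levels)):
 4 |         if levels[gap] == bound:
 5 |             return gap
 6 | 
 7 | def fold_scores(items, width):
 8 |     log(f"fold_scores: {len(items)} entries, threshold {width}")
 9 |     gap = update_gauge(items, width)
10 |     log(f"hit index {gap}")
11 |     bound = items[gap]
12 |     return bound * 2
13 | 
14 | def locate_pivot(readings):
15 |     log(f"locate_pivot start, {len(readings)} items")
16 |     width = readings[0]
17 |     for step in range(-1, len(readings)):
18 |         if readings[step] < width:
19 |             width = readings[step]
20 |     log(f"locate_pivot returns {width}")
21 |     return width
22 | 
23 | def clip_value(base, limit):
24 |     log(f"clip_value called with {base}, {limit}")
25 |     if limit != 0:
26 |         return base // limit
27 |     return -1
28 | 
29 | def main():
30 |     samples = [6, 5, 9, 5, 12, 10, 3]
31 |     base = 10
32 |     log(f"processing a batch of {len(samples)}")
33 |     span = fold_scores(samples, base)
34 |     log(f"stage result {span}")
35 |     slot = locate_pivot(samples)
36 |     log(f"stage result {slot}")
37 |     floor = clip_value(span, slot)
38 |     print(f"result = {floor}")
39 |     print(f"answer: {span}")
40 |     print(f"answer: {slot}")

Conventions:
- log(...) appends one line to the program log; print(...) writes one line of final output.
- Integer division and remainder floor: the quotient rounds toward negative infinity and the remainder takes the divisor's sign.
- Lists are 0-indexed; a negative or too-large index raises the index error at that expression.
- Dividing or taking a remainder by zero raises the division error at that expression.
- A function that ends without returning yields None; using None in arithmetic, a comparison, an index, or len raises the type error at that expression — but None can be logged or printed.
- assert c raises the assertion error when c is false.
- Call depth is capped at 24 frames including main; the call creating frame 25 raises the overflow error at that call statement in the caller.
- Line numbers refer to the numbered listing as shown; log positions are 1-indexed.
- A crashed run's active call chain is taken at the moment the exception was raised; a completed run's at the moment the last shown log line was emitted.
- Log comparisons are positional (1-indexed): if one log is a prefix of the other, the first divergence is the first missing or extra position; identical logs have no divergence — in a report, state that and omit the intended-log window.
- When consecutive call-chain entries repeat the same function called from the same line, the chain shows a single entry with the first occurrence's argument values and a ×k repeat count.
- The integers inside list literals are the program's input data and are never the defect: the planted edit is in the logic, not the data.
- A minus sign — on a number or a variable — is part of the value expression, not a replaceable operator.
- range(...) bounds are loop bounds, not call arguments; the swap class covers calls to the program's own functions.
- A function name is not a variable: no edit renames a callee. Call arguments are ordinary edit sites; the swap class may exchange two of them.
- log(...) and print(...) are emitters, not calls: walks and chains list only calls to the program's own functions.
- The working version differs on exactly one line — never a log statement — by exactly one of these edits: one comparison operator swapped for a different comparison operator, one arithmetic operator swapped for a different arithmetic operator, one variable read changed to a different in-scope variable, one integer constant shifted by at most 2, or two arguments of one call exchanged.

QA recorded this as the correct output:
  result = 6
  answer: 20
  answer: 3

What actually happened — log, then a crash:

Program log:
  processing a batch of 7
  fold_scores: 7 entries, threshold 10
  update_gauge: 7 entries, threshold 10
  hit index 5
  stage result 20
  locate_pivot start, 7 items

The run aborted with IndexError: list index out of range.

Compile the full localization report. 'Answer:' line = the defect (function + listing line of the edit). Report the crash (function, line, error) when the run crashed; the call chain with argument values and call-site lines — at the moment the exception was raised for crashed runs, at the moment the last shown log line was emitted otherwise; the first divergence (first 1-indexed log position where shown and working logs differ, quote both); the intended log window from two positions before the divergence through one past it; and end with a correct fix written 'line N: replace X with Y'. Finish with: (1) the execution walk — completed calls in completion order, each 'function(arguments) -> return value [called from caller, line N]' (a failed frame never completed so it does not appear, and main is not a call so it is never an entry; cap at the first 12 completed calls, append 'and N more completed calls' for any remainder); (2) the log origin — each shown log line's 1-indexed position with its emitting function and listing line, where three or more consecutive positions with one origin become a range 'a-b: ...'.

Answer: the defect is in locate_pivot at line 17.
The tell: The shown log is a 6-line prefix of the intended one, whose next entry is 'locate_pivot returns 3'.
Crash: locate_pivot, line 18, IndexError.
Call chain: main -> locate_pivot([6, 5, 9, 5, 12, 10, 3]) (called at line 35).
First divergence: position 7; the shown log stops at 6 lines while the working version next logs 'locate_pivot returns 3'.
Intended log window:
  5: stage result 20
  6: locate_pivot start, 7 items
  7: locate_pivot returns 3
  8: stage result 3
Execution walk:
  update_gauge([6, 5, 9, 5, 12, 10, 3], 10) -> 5  [called from fold_scores, line 9]
  fold_scores([6, 5, 9, 5, 12, 10, 3], 10) -> 20  [called from main, line 33]
Log origin:
  1: from main, line 32
  2: from fold_scores, line 8
  3: from update_gauge, line 2
  4: from fold_scores, line 10
  5: from main, line 34
  6: from locate_pivot, line 15
A correct fix: line 17: replace `-1` with `1`.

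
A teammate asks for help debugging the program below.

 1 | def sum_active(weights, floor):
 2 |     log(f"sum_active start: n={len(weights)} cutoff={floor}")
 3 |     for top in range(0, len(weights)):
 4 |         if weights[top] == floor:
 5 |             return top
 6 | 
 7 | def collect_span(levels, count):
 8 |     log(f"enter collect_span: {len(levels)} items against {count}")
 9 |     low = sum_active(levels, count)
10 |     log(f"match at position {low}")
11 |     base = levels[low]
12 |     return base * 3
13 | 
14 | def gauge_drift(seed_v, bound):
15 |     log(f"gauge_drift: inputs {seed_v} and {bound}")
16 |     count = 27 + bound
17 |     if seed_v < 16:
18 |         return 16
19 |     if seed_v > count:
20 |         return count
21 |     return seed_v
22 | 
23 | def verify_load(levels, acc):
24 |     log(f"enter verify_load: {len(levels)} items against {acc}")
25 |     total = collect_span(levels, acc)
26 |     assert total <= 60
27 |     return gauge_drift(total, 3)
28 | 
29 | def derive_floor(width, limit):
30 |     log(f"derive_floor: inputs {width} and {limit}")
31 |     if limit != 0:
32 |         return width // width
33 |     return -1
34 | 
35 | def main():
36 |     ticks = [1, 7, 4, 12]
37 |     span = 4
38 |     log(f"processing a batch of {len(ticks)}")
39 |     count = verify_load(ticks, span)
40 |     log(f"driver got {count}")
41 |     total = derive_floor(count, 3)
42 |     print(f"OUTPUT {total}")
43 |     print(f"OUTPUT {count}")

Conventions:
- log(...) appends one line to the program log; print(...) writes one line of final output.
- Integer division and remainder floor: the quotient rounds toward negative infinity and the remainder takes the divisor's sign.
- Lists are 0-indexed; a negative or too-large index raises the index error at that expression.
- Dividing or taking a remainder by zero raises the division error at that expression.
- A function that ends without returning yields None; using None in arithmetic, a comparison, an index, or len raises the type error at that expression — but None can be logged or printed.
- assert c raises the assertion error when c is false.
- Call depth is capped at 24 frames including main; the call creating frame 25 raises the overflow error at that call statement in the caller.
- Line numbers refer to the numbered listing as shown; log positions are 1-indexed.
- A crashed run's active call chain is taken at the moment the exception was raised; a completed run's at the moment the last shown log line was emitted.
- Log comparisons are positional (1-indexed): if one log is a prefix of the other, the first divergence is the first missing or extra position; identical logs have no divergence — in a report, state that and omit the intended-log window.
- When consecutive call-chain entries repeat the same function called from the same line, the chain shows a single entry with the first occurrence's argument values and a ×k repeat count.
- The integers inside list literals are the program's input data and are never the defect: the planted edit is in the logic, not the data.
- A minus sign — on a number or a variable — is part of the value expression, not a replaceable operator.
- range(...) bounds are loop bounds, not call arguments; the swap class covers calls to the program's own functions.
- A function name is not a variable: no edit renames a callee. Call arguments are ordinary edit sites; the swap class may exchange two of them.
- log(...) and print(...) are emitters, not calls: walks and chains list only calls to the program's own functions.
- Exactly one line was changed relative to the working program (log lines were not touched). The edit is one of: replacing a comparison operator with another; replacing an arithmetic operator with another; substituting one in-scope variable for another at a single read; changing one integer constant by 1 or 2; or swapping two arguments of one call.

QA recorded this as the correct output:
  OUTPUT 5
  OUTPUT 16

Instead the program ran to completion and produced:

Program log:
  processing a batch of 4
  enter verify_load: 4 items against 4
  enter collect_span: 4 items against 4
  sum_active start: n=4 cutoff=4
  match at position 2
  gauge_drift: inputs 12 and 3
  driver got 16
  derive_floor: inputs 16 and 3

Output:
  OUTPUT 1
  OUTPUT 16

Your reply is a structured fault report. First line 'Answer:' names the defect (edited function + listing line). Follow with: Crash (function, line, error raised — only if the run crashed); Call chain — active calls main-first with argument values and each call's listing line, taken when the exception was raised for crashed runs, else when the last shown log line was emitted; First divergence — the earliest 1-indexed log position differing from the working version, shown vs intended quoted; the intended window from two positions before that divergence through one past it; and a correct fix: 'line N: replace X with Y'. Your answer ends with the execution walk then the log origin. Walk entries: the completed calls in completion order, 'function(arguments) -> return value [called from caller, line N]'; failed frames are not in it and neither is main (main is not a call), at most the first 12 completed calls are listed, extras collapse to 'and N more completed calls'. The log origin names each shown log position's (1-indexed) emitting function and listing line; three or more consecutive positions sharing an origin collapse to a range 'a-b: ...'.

Answer: the defect is in derive_floor at line 32.
The tell: Log streams are identical — the defect surfaces only in the printed output.
Call chain: main -> derive_floor(16, 3) (called at line 41).
First divergence: none; the two logs match at every position.
Execution walk:
  sum_active([1, 7, 4, 12], 4) -> 2  [called from collect_span, line 9]
  collect_span([1, 7, 4, 12], 4) -> 12  [called from verify_load, line 25]
  gauge_drift(12, 3) -> 16  [called from verify_load, line 27]
  verify_load([1, 7, 4, 12], 4) -> 16  [called from main, line 39]
  derive_floor(16, 3) -> 1  [called from main, line 41]
Log origin:
  1: from main, line 38
  2: from verify_load, line 24
  3: from collect_span, line 8
  4: from sum_active, line 2
  5: from collect_span, line 10
  6: from gauge_drift, line 15
  7: from main, line 40
  8: from derive_floor, line 30
A correct fix: line 32: replace `width // width` with `width // limit`.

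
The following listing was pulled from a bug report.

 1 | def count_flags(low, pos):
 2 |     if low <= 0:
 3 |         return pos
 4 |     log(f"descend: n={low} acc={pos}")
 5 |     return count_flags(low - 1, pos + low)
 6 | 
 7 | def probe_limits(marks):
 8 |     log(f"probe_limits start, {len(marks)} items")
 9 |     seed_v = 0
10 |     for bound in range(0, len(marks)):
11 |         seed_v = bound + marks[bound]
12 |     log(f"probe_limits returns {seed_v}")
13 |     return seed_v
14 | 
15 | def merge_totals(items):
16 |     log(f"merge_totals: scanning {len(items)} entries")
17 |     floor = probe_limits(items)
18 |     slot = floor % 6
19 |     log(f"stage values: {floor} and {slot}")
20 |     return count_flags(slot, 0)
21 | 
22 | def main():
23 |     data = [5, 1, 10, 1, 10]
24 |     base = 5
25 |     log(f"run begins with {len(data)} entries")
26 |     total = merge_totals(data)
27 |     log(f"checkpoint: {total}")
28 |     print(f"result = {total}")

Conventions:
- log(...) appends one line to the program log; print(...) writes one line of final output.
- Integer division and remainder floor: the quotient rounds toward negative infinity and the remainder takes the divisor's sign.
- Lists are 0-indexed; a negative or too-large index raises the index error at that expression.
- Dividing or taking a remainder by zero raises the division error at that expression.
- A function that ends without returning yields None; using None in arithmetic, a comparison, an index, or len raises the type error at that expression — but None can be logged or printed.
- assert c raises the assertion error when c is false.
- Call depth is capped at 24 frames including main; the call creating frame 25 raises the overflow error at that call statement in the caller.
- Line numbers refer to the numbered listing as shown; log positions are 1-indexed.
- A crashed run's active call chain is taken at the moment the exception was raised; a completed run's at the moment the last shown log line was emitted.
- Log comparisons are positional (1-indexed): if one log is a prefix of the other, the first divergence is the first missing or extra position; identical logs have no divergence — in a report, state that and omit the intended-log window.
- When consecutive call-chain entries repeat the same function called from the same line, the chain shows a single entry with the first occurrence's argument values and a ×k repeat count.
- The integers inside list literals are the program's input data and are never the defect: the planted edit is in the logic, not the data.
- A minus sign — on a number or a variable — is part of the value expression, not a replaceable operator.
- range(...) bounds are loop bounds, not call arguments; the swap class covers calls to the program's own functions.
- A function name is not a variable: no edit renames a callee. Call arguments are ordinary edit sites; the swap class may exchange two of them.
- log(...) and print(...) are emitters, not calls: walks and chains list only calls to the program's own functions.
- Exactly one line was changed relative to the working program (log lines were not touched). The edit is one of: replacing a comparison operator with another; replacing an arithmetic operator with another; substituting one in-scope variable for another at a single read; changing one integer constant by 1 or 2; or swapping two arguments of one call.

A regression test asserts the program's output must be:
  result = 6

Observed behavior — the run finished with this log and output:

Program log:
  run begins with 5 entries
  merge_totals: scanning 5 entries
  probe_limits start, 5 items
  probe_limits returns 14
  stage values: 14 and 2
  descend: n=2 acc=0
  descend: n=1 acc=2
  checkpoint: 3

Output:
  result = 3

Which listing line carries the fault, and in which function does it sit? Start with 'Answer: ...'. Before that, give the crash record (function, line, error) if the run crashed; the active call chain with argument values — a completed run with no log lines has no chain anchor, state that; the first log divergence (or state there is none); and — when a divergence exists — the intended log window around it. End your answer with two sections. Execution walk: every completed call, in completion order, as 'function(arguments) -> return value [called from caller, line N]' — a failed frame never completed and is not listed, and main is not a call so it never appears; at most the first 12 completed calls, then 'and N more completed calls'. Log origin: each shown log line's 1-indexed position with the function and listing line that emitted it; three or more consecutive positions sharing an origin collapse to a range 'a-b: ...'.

Answer: the defect is in probe_limits at line 11.
Key observation: The earliest visible damage is log position 4 — 'probe_limits returns 14' rather than the intended 'probe_limits returns 27'.
Call chain: main.
First divergence: at position 4 the run shows 'probe_limits returns 14' where the working version logs 'probe_limits returns 27'.
Intended log window:
  2: merge_totals: scanning 5 entries
  3: probe_limits start, 5 items
  4: probe_limits returns 27
  5: stage values: 27 and 3
Execution walk:
  probe_limits([5, 1, 10, 1, 10]) -> 14  [called from merge_totals, line 17]
  count_flags(0, 3) -> 3  [called from count_flags, line 5]
  count_flags(1, 2) -> 3  [called from count_flags, line 5]
  count_flags(2, 0) -> 3  [called from merge_totals, line 20]
  merge_totals([5, 1, 10, 1, 10]) -> 3  [called from main, line 26]
Log origin:
  1: emitted by main (line 25)
  2: emitted by merge_totals (line 16)
  3: emitted by probe_limits (line 8)
  4: emitted by probe_limits (line 12)
  5: emitted by merge_totals (line 19)
  6: emitted by count_flags (line 4)
  7: emitted by count_flags (line 4)
  8: emitted by main (line 27)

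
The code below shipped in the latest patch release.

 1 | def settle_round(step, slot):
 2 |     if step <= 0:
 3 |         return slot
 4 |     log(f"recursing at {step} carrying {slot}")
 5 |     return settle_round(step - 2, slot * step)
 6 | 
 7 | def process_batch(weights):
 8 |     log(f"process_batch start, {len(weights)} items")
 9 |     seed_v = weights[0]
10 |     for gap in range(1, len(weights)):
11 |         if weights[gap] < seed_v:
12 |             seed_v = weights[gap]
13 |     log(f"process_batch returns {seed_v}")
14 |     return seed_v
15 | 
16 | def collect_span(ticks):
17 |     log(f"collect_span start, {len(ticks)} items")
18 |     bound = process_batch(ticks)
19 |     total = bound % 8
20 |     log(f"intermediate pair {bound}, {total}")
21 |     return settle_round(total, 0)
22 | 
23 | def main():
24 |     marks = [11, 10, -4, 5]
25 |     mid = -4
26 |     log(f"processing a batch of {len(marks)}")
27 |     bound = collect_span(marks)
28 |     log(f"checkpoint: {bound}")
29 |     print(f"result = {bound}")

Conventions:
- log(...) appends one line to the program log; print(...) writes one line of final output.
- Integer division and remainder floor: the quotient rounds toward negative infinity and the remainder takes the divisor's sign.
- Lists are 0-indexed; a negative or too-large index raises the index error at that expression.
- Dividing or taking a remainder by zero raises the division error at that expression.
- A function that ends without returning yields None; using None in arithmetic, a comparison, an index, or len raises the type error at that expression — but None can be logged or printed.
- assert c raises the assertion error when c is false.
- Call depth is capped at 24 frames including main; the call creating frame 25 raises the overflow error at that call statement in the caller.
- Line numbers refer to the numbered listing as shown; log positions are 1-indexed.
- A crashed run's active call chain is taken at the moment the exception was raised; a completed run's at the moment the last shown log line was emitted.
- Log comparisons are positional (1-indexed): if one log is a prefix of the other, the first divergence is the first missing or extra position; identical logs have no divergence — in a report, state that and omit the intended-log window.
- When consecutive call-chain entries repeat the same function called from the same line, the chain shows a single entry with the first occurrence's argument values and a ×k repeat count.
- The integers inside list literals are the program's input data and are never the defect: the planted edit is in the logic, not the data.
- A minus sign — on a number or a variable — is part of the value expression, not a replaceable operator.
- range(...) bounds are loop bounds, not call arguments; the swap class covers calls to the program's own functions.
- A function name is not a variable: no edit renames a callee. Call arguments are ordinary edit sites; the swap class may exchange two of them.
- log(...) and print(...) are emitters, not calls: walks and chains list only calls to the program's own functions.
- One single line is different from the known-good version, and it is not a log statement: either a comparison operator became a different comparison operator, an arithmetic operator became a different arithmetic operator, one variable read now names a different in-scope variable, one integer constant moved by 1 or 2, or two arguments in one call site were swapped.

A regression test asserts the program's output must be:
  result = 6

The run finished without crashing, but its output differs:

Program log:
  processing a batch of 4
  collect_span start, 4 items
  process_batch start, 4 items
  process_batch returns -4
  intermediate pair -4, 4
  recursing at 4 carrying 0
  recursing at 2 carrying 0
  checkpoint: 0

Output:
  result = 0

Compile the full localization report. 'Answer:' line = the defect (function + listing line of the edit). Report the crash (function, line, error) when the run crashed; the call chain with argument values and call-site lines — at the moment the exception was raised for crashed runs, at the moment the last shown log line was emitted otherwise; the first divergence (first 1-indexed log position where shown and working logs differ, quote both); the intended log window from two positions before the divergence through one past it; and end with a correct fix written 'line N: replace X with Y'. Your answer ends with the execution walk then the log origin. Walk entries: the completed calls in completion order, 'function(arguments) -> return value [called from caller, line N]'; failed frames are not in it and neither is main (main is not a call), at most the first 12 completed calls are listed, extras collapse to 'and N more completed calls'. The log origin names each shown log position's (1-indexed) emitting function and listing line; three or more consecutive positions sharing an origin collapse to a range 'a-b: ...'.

Answer: the defect is in settle_round at line 5.
The tell: At log position 7 the runs split — shown 'recursing at 2 carrying 0', but the working version logs 'recursing at 2 carrying 4'.
Call chain: main.
First divergence: position 7 — the shown line 'recursing at 2 carrying 0' should read 'recursing at 2 carrying 4'.
Intended log window:
  5: intermediate pair -4, 4
  6: recursing at 4 carrying 0
  7: recursing at 2 carrying 4
  8: checkpoint: 6
Execution walk:
  process_batch([11, 10, -4, 5]) -> -4  [called from collect_span, line 18]
  settle_round(0, 0) -> 0  [called from settle_round, line 5]
  settle_round(2, 0) -> 0  [called from settle_round, line 5]
  settle_round(4, 0) -> 0  [called from collect_span, line 21]
  collect_span([11, 10, -4, 5]) -> 0  [called from main, line 27]
Log origins:
  1: logged in main at line 26
  2: logged in collect_span at line 17
  3: logged in process_batch at line 8
  4: logged in process_batch at line 13
  5: logged in collect_span at line 20
  6: logged in settle_round at line 4
  7: logged in settle_round at line 4
  8: logged in main at line 28
A correct fix: line 5: replace `*` with `+`.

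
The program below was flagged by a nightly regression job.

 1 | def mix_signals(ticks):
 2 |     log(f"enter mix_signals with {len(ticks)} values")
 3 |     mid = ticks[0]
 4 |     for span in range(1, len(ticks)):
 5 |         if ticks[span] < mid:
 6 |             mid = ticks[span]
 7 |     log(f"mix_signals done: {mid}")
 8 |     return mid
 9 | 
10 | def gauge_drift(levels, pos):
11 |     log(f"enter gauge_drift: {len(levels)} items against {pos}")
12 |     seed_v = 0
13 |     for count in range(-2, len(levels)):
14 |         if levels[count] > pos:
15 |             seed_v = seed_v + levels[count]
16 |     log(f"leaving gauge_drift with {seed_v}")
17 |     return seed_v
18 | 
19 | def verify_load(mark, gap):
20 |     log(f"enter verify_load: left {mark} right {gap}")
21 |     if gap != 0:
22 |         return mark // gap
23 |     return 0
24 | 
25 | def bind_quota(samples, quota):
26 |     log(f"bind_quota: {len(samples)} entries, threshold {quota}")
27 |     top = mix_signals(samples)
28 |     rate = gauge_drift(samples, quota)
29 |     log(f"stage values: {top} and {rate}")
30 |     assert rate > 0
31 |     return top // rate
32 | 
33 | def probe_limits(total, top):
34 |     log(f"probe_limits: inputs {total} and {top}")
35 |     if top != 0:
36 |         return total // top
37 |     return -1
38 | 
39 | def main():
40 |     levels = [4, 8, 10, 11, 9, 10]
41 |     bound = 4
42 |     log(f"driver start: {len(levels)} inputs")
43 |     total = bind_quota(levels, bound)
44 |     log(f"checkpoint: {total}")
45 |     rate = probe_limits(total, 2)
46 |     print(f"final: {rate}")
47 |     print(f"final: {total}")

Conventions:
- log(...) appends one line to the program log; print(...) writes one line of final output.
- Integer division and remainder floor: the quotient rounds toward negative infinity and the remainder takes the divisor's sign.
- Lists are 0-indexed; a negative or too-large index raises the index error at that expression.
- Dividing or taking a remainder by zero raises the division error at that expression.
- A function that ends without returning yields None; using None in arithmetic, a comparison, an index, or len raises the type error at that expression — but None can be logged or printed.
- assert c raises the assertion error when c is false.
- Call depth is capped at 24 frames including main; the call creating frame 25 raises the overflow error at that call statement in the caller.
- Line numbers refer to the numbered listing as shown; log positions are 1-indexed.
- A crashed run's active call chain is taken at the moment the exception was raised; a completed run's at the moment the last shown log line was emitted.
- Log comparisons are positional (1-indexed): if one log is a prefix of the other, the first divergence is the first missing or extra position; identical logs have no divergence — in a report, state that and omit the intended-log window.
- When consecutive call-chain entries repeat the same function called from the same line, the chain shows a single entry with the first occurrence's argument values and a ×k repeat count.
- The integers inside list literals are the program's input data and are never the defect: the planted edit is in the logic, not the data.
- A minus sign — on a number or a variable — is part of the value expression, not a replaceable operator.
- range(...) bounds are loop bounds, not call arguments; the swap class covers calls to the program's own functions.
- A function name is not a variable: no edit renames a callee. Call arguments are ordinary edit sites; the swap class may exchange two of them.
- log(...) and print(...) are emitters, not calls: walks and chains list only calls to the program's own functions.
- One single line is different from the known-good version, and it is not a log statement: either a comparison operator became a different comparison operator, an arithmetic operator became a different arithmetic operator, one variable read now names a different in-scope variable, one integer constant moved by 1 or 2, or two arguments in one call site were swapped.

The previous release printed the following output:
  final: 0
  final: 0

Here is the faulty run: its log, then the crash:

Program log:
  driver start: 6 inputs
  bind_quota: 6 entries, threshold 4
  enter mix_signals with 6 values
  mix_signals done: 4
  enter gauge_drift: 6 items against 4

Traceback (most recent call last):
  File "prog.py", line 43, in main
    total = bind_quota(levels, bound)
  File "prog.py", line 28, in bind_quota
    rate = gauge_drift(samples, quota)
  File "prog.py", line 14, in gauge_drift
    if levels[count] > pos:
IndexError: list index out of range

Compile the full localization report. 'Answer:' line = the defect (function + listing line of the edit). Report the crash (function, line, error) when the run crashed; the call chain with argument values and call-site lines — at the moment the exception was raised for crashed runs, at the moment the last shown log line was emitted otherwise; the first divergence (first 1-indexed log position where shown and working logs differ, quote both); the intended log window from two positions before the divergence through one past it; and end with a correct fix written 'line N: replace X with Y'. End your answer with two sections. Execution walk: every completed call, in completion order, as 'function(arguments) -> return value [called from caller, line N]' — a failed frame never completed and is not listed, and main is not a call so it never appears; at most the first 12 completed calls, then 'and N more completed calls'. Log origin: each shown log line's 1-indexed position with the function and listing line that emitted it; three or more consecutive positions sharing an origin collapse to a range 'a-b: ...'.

Answer: the defect is in gauge_drift at line 13.
Core observation: The faulty run's log stops after 5 lines; the working version's next line would be 'leaving gauge_drift with 48'.
Crash: gauge_drift, line 14, IndexError.
Call chain: main -> bind_quota([4, 8, 10, 11, 9, 10], 4) (called at line 43) -> gauge_drift([4, 8, 10, 11, 9, 10], 4) (called at line 28).
First divergence: position 6 — the faulty run's log ends after 5 lines; the working version continues with 'leaving gauge_drift with 48'.
Intended log window:
  4: mix_signals done: 4
  5: enter gauge_drift: 6 items against 4
  6: leaving gauge_drift with 48
  7: stage values: 4 and 48
Execution walk:
  mix_signals([4, 8, 10, 11, 9, 10]) -> 4  [called from bind_quota, line 27]
Log origin:
  1 — main, line 42
  2 — bind_quota, line 26
  3 — mix_signals, line 2
  4 — mix_signals, line 7
  5 — gauge_drift, line 11
A correct fix: line 13: replace `-2` with `0`.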